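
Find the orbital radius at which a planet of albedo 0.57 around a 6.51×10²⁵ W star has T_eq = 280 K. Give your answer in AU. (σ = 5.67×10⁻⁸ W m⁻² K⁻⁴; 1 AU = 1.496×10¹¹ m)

d ≈ 0.267 AU

From T_eq⁴ = L(1−A)/(16πσd²): d = √[L(1−A)/(16πσT_eq⁴)].
d = √[6.51×10²⁵ × 0.43 / (16π × 5.67×10⁻⁸ × (280)⁴)] = 4.00×10¹⁰ m = 0.267 AU.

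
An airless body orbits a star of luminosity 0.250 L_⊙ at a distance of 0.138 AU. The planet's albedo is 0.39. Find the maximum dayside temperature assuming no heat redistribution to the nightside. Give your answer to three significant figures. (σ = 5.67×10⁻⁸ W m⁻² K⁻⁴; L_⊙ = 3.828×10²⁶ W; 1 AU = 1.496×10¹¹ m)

d = 0.138 AU = 2.06×10¹⁰ m.
L = 0.250 × 3.828×10²⁶ = 9.57×10²⁵ W.
Flux: S = L/(4πd²) = 9.57×10²⁵/(4π×(2.06×10¹⁰)²) = 1.79×10⁴ W m⁻².
With no redistribution each surface element balances locally: S(1−A) = σT⁴.
T = [1.79×10⁴ × 0.61 / 5.67×10⁻⁸]^(1/4) = (1.92×10¹¹)^(1/4) = 662 K.

T_ss ≈ 662 K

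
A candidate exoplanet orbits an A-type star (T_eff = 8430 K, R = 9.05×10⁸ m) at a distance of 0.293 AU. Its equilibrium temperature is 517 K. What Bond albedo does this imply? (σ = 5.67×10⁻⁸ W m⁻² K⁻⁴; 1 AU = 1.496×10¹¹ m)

d = 0.293 AU = 4.38×10¹⁰ m.
L = 4πR_⋆²σT_⋆⁴ = 4π(9.05×10⁸)² × 5.67×10⁻⁸ × (8430)⁴ = 2.95×10²⁷ W.
S = L/(4πd²) = 1.22×10⁵ W m⁻².
From T_eq⁴ = S(1−A)/(4σ): 1−A = 4σT_eq⁴/S.
1−A = 4 × 5.67×10⁻⁸ × (517)⁴ / 1.22×10⁵ = 0.133.

A ≈ 0.87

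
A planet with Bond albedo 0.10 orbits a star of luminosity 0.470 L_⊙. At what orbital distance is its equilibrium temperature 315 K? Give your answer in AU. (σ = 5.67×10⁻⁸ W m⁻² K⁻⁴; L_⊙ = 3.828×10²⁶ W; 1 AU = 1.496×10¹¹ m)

L = 0.470 × 3.828×10²⁶ = 1.80×10²⁶ W.
From T_eq⁴ = L(1−A)/(16πσd²): d = √[L(1−A)/(16πσT_eq⁴)].
d = √[1.80×10²⁶ × 0.90 / (16π × 5.67×10⁻⁸ × (315)⁴)] = 7.60×10¹⁰ m = 0.508 AU.

d ≈ 0.508 AU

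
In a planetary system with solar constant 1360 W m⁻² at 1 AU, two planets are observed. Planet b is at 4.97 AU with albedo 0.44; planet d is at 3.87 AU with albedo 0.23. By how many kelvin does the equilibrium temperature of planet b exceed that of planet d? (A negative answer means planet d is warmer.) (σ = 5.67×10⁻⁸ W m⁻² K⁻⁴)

T_eq = [S₀(1−A)/(4σd²)]^(1/4), so T ∝ (1−A)^(1/4) / √d.
T₁ = [1360×0.56/(4×5.67×10⁻⁸×4.97²)]^(1/4) = 107.98 K.
T₂ = [1360×0.77/(4×5.67×10⁻⁸×3.87²)]^(1/4) = 132.51 K.

ΔT ≈ -24.5 K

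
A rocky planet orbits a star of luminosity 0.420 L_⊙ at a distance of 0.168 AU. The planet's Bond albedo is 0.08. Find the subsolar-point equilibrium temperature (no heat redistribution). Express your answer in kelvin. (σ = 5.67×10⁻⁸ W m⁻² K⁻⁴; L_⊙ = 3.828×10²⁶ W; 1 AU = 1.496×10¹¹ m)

d = 0.168 AU = 2.51×10¹⁰ m.
L = 0.420 × 3.828×10²⁶ = 1.61×10²⁶ W.
Flux: S = L/(4πd²) = 1.61×10²⁶/(4π×(2.51×10¹⁰)²) = 2.03×10⁴ W m⁻².
At the subsolar point the surface absorbs S(1−A) and emits σT⁴ per unit area — no factor of 4, since only the local patch is in balance.
T = [2.03×10⁴ × 0.92 / 5.67×10⁻⁸]^(1/4) = (3.29×10¹¹)^(1/4) = 757 K.

T_ss ≈ 757 K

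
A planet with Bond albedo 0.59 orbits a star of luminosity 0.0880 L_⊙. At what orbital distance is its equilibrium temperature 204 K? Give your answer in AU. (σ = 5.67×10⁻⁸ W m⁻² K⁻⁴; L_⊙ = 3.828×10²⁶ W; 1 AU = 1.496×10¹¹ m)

d ≈ 0.354 AU

L = 0.0880 × 3.828×10²⁶ = 3.37×10²⁵ W.
From T_eq⁴ = L(1−A)/(16πσd²): d = √[L(1−A)/(16πσT_eq⁴)].
d = √[3.37×10²⁵ × 0.41 / (16π × 5.67×10⁻⁸ × (204)⁴)] = 5.29×10¹⁰ m = 0.354 AU.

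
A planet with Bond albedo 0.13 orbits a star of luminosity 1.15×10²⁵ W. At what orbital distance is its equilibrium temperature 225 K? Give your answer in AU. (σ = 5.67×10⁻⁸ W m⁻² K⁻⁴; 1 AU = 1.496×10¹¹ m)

d ≈ 0.247 AU

From T_eq⁴ = L(1−A)/(16πσd²): d = √[L(1−A)/(16πσT_eq⁴)].
d = √[1.15×10²⁵ × 0.87 / (16π × 5.67×10⁻⁸ × (225)⁴)] = 3.70×10¹⁰ m = 0.247 AU.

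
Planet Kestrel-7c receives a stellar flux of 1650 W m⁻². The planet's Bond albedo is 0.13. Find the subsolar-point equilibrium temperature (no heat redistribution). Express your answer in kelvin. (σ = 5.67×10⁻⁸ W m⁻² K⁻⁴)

T_ss ≈ 399 K

At the subsolar point the surface absorbs S(1−A) and emits σT⁴ per unit area — no factor of 4, since only the local patch is in balance.
T = [1650 × 0.87 / 5.67×10⁻⁸]^(1/4) = (2.53×10¹⁰)^(1/4) = 399 K.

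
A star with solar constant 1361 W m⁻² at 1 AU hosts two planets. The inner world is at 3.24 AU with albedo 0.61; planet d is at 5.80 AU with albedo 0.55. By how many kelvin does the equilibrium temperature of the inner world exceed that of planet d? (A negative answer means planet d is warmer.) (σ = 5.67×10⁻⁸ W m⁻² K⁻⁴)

T_eq = [S₀(1−A)/(4σd²)]^(1/4), so T ∝ (1−A)^(1/4) / √d.
T₁ = [1361×0.39/(4×5.67×10⁻⁸×3.24²)]^(1/4) = 122.19 K.
T₂ = [1361×0.45/(4×5.67×10⁻⁸×5.80²)]^(1/4) = 94.65 K.

ΔT ≈ 27.5 K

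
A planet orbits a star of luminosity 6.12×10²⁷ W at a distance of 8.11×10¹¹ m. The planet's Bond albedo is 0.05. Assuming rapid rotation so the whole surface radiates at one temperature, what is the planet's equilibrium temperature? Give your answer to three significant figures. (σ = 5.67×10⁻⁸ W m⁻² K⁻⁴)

T_eq ≈ 236 K

Flux: S = L/(4πd²) = 6.12×10²⁷/(4π×(8.11×10¹¹)²) = 740 W m⁻².
Energy balance: absorbed = emitted ⇒ πR²·S(1−A) = 4πR²·σT_eq⁴, so T_eq⁴ = S(1−A)/(4σ).
T_eq = [740 × 0.95 / (4 × 5.67×10⁻⁸)]^(1/4) = (3.10×10⁹)^(1/4) = 236 K.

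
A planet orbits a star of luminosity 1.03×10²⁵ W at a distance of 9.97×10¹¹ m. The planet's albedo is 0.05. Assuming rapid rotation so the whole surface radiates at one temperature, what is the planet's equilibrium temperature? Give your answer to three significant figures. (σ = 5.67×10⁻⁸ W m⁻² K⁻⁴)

T_eq ≈ 43.1 K

Flux: S = L/(4πd²) = 1.03×10²⁵/(4π×(9.97×10¹¹)²) = 0.825 W m⁻².
Energy balance: absorbed = emitted ⇒ πR²·S(1−A) = 4πR²·σT_eq⁴, so T_eq⁴ = S(1−A)/(4σ).
T_eq = [0.825 × 0.95 / (4 × 5.67×10⁻⁸)]^(1/4) = (3.45×10⁶)^(1/4) = 43.1 K.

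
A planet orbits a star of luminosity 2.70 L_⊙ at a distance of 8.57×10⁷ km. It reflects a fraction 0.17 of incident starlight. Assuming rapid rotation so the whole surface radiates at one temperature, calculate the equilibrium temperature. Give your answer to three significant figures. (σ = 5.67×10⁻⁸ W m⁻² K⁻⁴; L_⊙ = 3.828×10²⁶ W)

d = 8.57×10⁷ km = 8.57×10¹⁰ m.
L = 2.70 × 3.828×10²⁶ = 1.03×10²⁷ W.
Flux: S = L/(4πd²) = 1.03×10²⁷/(4π×(8.57×10¹⁰)²) = 1.12×10⁴ W m⁻².
Energy balance: absorbed = emitted ⇒ πR²·S(1−A) = 4πR²·σT_eq⁴, so T_eq⁴ = S(1−A)/(4σ).
T_eq = [1.12×10⁴ × 0.83 / (4 × 5.67×10⁻⁸)]^(1/4) = (4.10×10¹⁰)^(1/4) = 450 K.

T_eq ≈ 450 K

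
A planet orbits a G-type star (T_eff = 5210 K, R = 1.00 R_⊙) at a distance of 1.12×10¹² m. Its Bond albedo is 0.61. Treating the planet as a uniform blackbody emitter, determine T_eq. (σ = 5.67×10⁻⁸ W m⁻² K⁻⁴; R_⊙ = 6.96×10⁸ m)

T_eq ≈ 72.6 K

R_⋆ = 1.00 × 6.96×10⁸ = 6.96×10⁸ m.
L = 4πR_⋆²σT_⋆⁴ = 4π(6.96×10⁸)² × 5.67×10⁻⁸ × (5210)⁴ = 2.54×10²⁶ W.
S = L/(4πd²) = 16.1 W m⁻².
Energy balance: absorbed = emitted ⇒ πR²·S(1−A) = 4πR²·σT_eq⁴, so T_eq⁴ = S(1−A)/(4σ).
T_eq = [16.1 × 0.39 / (4 × 5.67×10⁻⁸)]^(1/4) = (2.77×10⁷)^(1/4) = 72.6 K.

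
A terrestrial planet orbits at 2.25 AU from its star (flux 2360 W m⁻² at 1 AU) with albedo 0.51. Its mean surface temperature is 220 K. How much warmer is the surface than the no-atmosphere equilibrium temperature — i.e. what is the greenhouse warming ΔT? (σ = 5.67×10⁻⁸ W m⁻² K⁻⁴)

S = 2360/2.25² = 466.2 W m⁻².
T_eq = [S(1−A)/(4σ)]^(1/4) = [466.2×0.49/(4×5.67×10⁻⁸)]^(1/4) = 178.1 K.
ΔT = T_surf − T_eq = 220 − 178.1.

ΔT ≈ 41.9 K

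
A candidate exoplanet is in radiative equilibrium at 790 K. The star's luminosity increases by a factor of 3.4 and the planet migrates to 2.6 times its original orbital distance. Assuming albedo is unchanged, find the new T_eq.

T_eq ∝ L^(1/4) · d^(−1/2).
T′ = 790 × 3.4^(1/4) / 2.6^(1/2) = 665 K.

T_eq ≈ 665 K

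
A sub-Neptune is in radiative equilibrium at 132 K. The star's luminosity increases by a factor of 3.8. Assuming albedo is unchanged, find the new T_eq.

T_eq ≈ 184 K

T_eq ∝ L^(1/4) · d^(−1/2).
T′ = 132 × 3.8^(1/4) = 184 K.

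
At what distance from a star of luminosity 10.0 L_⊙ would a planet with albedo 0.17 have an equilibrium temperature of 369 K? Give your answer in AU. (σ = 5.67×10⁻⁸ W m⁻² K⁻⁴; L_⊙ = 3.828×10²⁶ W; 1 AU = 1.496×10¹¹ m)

L = 10.0 × 3.828×10²⁶ = 3.83×10²⁷ W.
From T_eq⁴ = L(1−A)/(16πσd²): d = √[L(1−A)/(16πσT_eq⁴)].
d = √[3.83×10²⁷ × 0.83 / (16π × 5.67×10⁻⁸ × (369)⁴)] = 2.45×10¹¹ m = 1.64 AU.

d ≈ 1.64 AU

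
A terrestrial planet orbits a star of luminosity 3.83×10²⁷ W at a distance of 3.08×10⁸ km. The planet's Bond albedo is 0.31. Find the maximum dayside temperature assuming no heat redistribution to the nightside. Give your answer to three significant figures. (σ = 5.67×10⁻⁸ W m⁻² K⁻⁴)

T_ss ≈ 445 K

d = 3.08×10⁸ km = 3.08×10¹¹ m.
Flux: S = L/(4πd²) = 3.83×10²⁷/(4π×(3.08×10¹¹)²) = 3210 W m⁻².
With no redistribution each surface element balances locally: S(1−A) = σT⁴.
T = [3210 × 0.69 / 5.67×10⁻⁸]^(1/4) = (3.91×10¹⁰)^(1/4) = 445 K.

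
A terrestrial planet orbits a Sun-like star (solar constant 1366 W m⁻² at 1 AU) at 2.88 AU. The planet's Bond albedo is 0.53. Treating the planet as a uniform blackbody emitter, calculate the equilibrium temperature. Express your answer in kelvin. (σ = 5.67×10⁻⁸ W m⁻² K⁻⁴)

T_eq ≈ 136 K

Flux at 2.88 AU: S = 1366/2.88² = 165 W m⁻².
Energy balance: absorbed = emitted ⇒ πR²·S(1−A) = 4πR²·σT_eq⁴, so T_eq⁴ = S(1−A)/(4σ).
T_eq = [165 × 0.47 / (4 × 5.67×10⁻⁸)]^(1/4) = (3.41×10⁸)^(1/4) = 136 K.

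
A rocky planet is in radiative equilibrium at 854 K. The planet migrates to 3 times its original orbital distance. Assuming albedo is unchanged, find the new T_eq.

T_eq ∝ L^(1/4) · d^(−1/2).
T′ = 854 / 3^(1/2) = 493 K.

T_eq ≈ 493 K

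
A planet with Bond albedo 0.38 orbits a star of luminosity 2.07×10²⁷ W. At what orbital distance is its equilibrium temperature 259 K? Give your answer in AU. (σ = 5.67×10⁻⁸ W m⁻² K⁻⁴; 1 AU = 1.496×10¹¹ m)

d ≈ 2.11 AU

From T_eq⁴ = L(1−A)/(16πσd²): d = √[L(1−A)/(16πσT_eq⁴)].
d = √[2.07×10²⁷ × 0.62 / (16π × 5.67×10⁻⁸ × (259)⁴)] = 3.16×10¹¹ m = 2.11 AU.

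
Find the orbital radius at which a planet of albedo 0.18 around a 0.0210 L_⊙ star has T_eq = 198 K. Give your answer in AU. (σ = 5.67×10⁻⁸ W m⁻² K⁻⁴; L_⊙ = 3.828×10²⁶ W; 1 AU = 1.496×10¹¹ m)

d ≈ 0.259 AU

L = 0.0210 × 3.828×10²⁶ = 8.04×10²⁴ W.
From T_eq⁴ = L(1−A)/(16πσd²): d = √[L(1−A)/(16πσT_eq⁴)].
d = √[8.04×10²⁴ × 0.82 / (16π × 5.67×10⁻⁸ × (198)⁴)] = 3.88×10¹⁰ m = 0.259 AU.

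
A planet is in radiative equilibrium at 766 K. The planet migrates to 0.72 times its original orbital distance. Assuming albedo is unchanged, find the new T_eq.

T_eq ≈ 903 K

T_eq ∝ L^(1/4) · d^(−1/2).
T′ = 766 / 0.72^(1/2) = 903 K.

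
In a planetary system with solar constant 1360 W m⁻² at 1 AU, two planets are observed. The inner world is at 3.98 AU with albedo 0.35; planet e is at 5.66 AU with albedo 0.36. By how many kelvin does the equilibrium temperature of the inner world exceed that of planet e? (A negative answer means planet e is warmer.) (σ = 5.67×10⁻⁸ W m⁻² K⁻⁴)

ΔT ≈ 20.6 K

T_eq = [S₀(1−A)/(4σd²)]^(1/4), so T ∝ (1−A)^(1/4) / √d.
T₁ = [1360×0.65/(4×5.67×10⁻⁸×3.98²)]^(1/4) = 125.25 K.
T₂ = [1360×0.64/(4×5.67×10⁻⁸×5.66²)]^(1/4) = 104.62 K.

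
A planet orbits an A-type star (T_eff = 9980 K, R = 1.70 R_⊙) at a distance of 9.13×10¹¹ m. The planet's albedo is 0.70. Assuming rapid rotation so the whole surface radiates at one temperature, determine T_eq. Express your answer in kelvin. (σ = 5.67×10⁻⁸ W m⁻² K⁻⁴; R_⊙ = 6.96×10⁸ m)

T_eq ≈ 188 K

R_⋆ = 1.70 × 6.96×10⁸ = 1.18×10⁹ m.
L = 4πR_⋆²σT_⋆⁴ = 4π(1.18×10⁹)² × 5.67×10⁻⁸ × (9980)⁴ = 9.90×10²⁷ W.
S = L/(4πd²) = 945 W m⁻².
Energy balance: absorbed = emitted ⇒ πR²·S(1−A) = 4πR²·σT_eq⁴, so T_eq⁴ = S(1−A)/(4σ).
T_eq = [945 × 0.30 / (4 × 5.67×10⁻⁸)]^(1/4) = (1.25×10⁹)^(1/4) = 188 K.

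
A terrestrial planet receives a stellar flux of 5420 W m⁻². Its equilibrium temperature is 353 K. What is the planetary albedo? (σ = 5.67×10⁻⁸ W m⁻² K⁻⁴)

A ≈ 0.35

From T_eq⁴ = S(1−A)/(4σ): 1−A = 4σT_eq⁴/S.
1−A = 4 × 5.67×10⁻⁸ × (353)⁴ / 5420 = 0.650.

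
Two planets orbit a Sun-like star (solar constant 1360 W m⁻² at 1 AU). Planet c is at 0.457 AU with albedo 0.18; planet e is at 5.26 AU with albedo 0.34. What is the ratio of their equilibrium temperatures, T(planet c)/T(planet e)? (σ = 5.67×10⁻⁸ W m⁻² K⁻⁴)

T_eq = [S₀(1−A)/(4σd²)]^(1/4), so T ∝ (1−A)^(1/4) / √d.
T₁ = [1360×0.82/(4×5.67×10⁻⁸×0.457²)]^(1/4) = 391.71 K.
T₂ = [1360×0.66/(4×5.67×10⁻⁸×5.26²)]^(1/4) = 109.36 K.

T₁/T₂ ≈ 3.582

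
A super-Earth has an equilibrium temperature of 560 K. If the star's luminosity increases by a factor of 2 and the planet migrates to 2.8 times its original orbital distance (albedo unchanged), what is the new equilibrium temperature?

T_eq ≈ 398 K

T_eq ∝ L^(1/4) · d^(−1/2).
T′ = 560 × 2^(1/4) / 2.8^(1/2) = 398 K.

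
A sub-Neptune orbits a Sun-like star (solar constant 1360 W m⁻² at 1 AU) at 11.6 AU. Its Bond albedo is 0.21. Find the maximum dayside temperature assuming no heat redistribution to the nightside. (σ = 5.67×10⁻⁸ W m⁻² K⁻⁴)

T_ss ≈ 109 K

Flux at 11.6 AU: S = 1360/11.6² = 10.1 W m⁻².
With no redistribution each surface element balances locally: S(1−A) = σT⁴.
T = [10.1 × 0.79 / 5.67×10⁻⁸]^(1/4) = (1.41×10⁸)^(1/4) = 109 K.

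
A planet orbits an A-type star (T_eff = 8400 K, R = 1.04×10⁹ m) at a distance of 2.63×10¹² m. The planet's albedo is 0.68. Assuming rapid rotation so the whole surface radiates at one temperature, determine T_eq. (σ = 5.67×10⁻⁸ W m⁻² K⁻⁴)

L = 4πR_⋆²σT_⋆⁴ = 4π(1.04×10⁹)² × 5.67×10⁻⁸ × (8400)⁴ = 3.84×10²⁷ W.
S = L/(4πd²) = 44.1 W m⁻².
Energy balance: absorbed = emitted ⇒ πR²·S(1−A) = 4πR²·σT_eq⁴, so T_eq⁴ = S(1−A)/(4σ).
T_eq = [44.1 × 0.32 / (4 × 5.67×10⁻⁸)]^(1/4) = (6.23×10⁷)^(1/4) = 88.8 K.

T_eq ≈ 88.8 K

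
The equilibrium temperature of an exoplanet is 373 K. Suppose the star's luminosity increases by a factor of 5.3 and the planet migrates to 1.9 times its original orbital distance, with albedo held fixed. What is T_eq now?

T_eq ≈ 411 K

T_eq ∝ L^(1/4) · d^(−1/2).
T′ = 373 × 5.3^(1/4) / 1.9^(1/2) = 411 K.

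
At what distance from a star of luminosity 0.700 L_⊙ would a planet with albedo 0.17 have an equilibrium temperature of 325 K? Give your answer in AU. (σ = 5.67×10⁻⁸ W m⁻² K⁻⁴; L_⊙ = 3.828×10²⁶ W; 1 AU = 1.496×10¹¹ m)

L = 0.700 × 3.828×10²⁶ = 2.68×10²⁶ W.
From T_eq⁴ = L(1−A)/(16πσd²): d = √[L(1−A)/(16πσT_eq⁴)].
d = √[2.68×10²⁶ × 0.83 / (16π × 5.67×10⁻⁸ × (325)⁴)] = 8.36×10¹⁰ m = 0.559 AU.

d ≈ 0.559 AU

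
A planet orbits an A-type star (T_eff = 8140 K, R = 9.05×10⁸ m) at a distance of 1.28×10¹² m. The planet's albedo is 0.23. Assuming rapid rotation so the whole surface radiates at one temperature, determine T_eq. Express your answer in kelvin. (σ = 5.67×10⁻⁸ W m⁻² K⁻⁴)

L = 4πR_⋆²σT_⋆⁴ = 4π(9.05×10⁸)² × 5.67×10⁻⁸ × (8140)⁴ = 2.56×10²⁷ W.
S = L/(4πd²) = 124 W m⁻².
Energy balance: absorbed = emitted ⇒ πR²·S(1−A) = 4πR²·σT_eq⁴, so T_eq⁴ = S(1−A)/(4σ).
T_eq = [124 × 0.77 / (4 × 5.67×10⁻⁸)]^(1/4) = (4.22×10⁸)^(1/4) = 143 K.

T_eq ≈ 143 K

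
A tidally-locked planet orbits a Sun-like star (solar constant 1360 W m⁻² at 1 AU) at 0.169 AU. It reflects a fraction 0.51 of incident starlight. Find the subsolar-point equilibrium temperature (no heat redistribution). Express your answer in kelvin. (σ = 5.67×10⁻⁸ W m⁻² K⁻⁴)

Flux at 0.169 AU: S = 1360/0.169² = 4.76×10⁴ W m⁻².
At the subsolar point the surface absorbs S(1−A) and emits σT⁴ per unit area — no factor of 4, since only the local patch is in balance.
T = [4.76×10⁴ × 0.49 / 5.67×10⁻⁸]^(1/4) = (4.12×10¹¹)^(1/4) = 801 K.

T_ss ≈ 801 K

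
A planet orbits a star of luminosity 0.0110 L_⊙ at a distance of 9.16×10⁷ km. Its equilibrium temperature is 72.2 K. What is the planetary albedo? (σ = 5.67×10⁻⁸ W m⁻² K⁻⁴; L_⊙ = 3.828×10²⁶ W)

A ≈ 0.85

d = 9.16×10⁷ km = 9.16×10¹⁰ m.
L = 0.0110 × 3.828×10²⁶ = 4.21×10²⁴ W.
Flux: S = L/(4πd²) = 4.21×10²⁴/(4π×(9.16×10¹⁰)²) = 39.9 W m⁻².
From T_eq⁴ = S(1−A)/(4σ): 1−A = 4σT_eq⁴/S.
1−A = 4 × 5.67×10⁻⁸ × (72.2)⁴ / 39.9 = 0.154.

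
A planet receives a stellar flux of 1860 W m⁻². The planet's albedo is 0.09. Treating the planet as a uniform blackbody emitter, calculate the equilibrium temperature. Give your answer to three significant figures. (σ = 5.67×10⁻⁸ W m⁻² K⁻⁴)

T_eq ≈ 294 K

Energy balance: absorbed = emitted ⇒ πR²·S(1−A) = 4πR²·σT_eq⁴, so T_eq⁴ = S(1−A)/(4σ).
T_eq = [1860 × 0.91 / (4 × 5.67×10⁻⁸)]^(1/4) = (7.46×10⁹)^(1/4) = 294 K.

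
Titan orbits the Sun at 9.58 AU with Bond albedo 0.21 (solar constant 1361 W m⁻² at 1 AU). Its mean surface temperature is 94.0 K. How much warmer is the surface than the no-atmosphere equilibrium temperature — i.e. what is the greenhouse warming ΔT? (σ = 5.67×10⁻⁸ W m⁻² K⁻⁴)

S = 1361/9.58² = 14.83 W m⁻².
T_eq = [S(1−A)/(4σ)]^(1/4) = [14.83×0.79/(4×5.67×10⁻⁸)]^(1/4) = 84.8 K.
ΔT = T_surf − T_eq = 94 − 84.8.

ΔT ≈ 9.2 K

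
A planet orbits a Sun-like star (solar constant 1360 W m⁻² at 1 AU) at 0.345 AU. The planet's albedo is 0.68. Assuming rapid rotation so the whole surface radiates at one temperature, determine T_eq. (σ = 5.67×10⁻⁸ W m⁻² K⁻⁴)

Flux at 0.345 AU: S = 1360/0.345² = 1.14×10⁴ W m⁻².
Energy balance: absorbed = emitted ⇒ πR²·S(1−A) = 4πR²·σT_eq⁴, so T_eq⁴ = S(1−A)/(4σ).
T_eq = [1.14×10⁴ × 0.32 / (4 × 5.67×10⁻⁸)]^(1/4) = (1.61×10¹⁰)^(1/4) = 356 K.

T_eq ≈ 356 K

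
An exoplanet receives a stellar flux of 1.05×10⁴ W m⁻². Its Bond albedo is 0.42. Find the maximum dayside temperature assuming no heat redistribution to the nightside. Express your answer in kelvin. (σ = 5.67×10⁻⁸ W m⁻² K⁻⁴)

T_ss ≈ 572 K

With no redistribution each surface element balances locally: S(1−A) = σT⁴.
T = [1.05×10⁴ × 0.58 / 5.67×10⁻⁸]^(1/4) = (1.07×10¹¹)^(1/4) = 572 K.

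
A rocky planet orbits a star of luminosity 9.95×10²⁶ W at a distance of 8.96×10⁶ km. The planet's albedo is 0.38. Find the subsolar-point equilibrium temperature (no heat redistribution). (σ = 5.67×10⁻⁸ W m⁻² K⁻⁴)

T_ss ≈ 1810 K

d = 8.96×10⁶ km = 8.96×10⁹ m.
Flux: S = L/(4πd²) = 9.95×10²⁶/(4π×(8.96×10⁹)²) = 9.86×10⁵ W m⁻².
At the subsolar point the surface absorbs S(1−A) and emits σT⁴ per unit area — no factor of 4, since only the local patch is in balance.
T = [9.86×10⁵ × 0.62 / 5.67×10⁻⁸]^(1/4) = (1.08×10¹³)^(1/4) = 1810 K.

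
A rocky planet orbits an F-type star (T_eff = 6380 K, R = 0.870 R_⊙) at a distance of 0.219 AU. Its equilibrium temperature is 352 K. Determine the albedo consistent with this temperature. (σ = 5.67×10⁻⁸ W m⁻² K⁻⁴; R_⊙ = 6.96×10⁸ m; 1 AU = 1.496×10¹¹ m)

R_⋆ = 0.870 × 6.96×10⁸ = 6.06×10⁸ m.
d = 0.219 AU = 3.28×10¹⁰ m.
L = 4πR_⋆²σT_⋆⁴ = 4π(6.06×10⁸)² × 5.67×10⁻⁸ × (6380)⁴ = 4.33×10²⁶ W.
S = L/(4πd²) = 3.21×10⁴ W m⁻².
From T_eq⁴ = S(1−A)/(4σ): 1−A = 4σT_eq⁴/S.
1−A = 4 × 5.67×10⁻⁸ × (352)⁴ / 3.21×10⁴ = 0.109.

A ≈ 0.89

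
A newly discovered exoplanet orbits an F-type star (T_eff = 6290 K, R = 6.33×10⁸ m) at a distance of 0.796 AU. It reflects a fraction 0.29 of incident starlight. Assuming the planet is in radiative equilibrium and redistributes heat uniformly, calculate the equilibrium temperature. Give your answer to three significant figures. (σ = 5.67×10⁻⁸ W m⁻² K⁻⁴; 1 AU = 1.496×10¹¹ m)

T_eq ≈ 298 K

d = 0.796 AU = 1.19×10¹¹ m.
L = 4πR_⋆²σT_⋆⁴ = 4π(6.33×10⁸)² × 5.67×10⁻⁸ × (6290)⁴ = 4.47×10²⁶ W.
S = L/(4πd²) = 2510 W m⁻².
Energy balance: absorbed = emitted ⇒ πR²·S(1−A) = 4πR²·σT_eq⁴, so T_eq⁴ = S(1−A)/(4σ).
T_eq = [2510 × 0.71 / (4 × 5.67×10⁻⁸)]^(1/4) = (7.85×10⁹)^(1/4) = 298 K.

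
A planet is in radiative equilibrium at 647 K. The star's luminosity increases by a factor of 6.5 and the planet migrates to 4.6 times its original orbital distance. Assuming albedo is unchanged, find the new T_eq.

T_eq ∝ L^(1/4) · d^(−1/2).
T′ = 647 × 6.5^(1/4) / 4.6^(1/2) = 482 K.

T_eq ≈ 482 K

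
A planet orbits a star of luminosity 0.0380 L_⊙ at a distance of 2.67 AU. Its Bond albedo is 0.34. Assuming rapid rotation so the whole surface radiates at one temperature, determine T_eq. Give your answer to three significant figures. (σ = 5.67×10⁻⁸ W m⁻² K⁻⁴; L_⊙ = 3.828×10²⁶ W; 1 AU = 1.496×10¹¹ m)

T_eq ≈ 67.8 K

d = 2.67 AU = 3.99×10¹¹ m.
L = 0.0380 × 3.828×10²⁶ = 1.45×10²⁵ W.
Flux: S = L/(4πd²) = 1.45×10²⁵/(4π×(3.99×10¹¹)²) = 7.26 W m⁻².
Energy balance: absorbed = emitted ⇒ πR²·S(1−A) = 4πR²·σT_eq⁴, so T_eq⁴ = S(1−A)/(4σ).
T_eq = [7.26 × 0.66 / (4 × 5.67×10⁻⁸)]^(1/4) = (2.11×10⁷)^(1/4) = 67.8 K.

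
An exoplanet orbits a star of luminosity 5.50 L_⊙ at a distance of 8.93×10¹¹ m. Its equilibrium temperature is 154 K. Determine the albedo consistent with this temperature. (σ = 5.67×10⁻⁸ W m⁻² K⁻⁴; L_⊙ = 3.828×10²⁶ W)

A ≈ 0.39

L = 5.50 × 3.828×10²⁶ = 2.11×10²⁷ W.
Flux: S = L/(4πd²) = 2.11×10²⁷/(4π×(8.93×10¹¹)²) = 210 W m⁻².
From T_eq⁴ = S(1−A)/(4σ): 1−A = 4σT_eq⁴/S.
1−A = 4 × 5.67×10⁻⁸ × (154)⁴ / 210 = 0.607.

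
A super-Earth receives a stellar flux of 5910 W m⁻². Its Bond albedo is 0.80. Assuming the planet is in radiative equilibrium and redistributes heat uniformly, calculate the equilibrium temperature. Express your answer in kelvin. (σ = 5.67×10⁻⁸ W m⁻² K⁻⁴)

T_eq ≈ 269 K

Energy balance: absorbed = emitted ⇒ πR²·S(1−A) = 4πR²·σT_eq⁴, so T_eq⁴ = S(1−A)/(4σ).
T_eq = [5910 × 0.20 / (4 × 5.67×10⁻⁸)]^(1/4) = (5.21×10⁹)^(1/4) = 269 K.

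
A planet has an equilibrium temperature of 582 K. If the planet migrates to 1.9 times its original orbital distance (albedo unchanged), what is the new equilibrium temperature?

T_eq ∝ L^(1/4) · d^(−1/2).
T′ = 582 / 1.9^(1/2) = 422 K.

T_eq ≈ 422 K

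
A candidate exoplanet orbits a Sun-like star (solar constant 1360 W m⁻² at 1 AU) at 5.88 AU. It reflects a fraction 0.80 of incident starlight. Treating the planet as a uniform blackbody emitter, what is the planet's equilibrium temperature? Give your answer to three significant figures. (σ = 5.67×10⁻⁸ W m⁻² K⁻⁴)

T_eq ≈ 76.7 K

Flux at 5.88 AU: S = 1360/5.88² = 39.3 W m⁻².
Energy balance: absorbed = emitted ⇒ πR²·S(1−A) = 4πR²·σT_eq⁴, so T_eq⁴ = S(1−A)/(4σ).
T_eq = [39.3 × 0.20 / (4 × 5.67×10⁻⁸)]^(1/4) = (3.47×10⁷)^(1/4) = 76.7 K.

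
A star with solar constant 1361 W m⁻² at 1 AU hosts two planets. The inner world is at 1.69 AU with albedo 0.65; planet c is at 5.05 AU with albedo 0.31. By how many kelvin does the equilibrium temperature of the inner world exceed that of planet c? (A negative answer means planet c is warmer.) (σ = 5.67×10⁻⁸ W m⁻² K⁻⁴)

T_eq = [S₀(1−A)/(4σd²)]^(1/4), so T ∝ (1−A)^(1/4) / √d.
T₁ = [1361×0.35/(4×5.67×10⁻⁸×1.69²)]^(1/4) = 164.67 K.
T₂ = [1361×0.69/(4×5.67×10⁻⁸×5.05²)]^(1/4) = 112.88 K.

ΔT ≈ 51.8 K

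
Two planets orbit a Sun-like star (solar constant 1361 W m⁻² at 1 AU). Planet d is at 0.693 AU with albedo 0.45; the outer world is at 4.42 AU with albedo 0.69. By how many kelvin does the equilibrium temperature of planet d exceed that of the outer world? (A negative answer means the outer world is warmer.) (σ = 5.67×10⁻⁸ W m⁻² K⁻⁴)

ΔT ≈ 189.1 K

T_eq = [S₀(1−A)/(4σd²)]^(1/4), so T ∝ (1−A)^(1/4) / √d.
T₁ = [1361×0.55/(4×5.67×10⁻⁸×0.693²)]^(1/4) = 287.92 K.
T₂ = [1361×0.31/(4×5.67×10⁻⁸×4.42²)]^(1/4) = 98.78 K.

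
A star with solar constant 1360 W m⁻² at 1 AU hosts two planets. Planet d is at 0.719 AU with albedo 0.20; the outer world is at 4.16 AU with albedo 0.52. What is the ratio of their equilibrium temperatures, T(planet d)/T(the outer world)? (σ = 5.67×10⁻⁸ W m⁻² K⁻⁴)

T_eq = [S₀(1−A)/(4σd²)]^(1/4), so T ∝ (1−A)^(1/4) / √d.
T₁ = [1360×0.80/(4×5.67×10⁻⁸×0.719²)]^(1/4) = 310.37 K.
T₂ = [1360×0.48/(4×5.67×10⁻⁸×4.16²)]^(1/4) = 113.56 K.

T₁/T₂ ≈ 2.733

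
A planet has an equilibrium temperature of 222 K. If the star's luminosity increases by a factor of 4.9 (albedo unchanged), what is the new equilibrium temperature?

T_eq ∝ L^(1/4) · d^(−1/2).
T′ = 222 × 4.9^(1/4) = 330 K.

T_eq ≈ 330 K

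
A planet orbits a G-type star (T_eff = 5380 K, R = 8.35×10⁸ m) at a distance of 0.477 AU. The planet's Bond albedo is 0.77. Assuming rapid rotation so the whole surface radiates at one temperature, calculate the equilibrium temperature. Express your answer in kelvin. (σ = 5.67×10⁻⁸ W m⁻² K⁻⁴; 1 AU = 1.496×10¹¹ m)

T_eq ≈ 285 K

d = 0.477 AU = 7.14×10¹⁰ m.
L = 4πR_⋆²σT_⋆⁴ = 4π(8.35×10⁸)² × 5.67×10⁻⁸ × (5380)⁴ = 4.16×10²⁶ W.
S = L/(4πd²) = 6500 W m⁻².
Energy balance: absorbed = emitted ⇒ πR²·S(1−A) = 4πR²·σT_eq⁴, so T_eq⁴ = S(1−A)/(4σ).
T_eq = [6500 × 0.23 / (4 × 5.67×10⁻⁸)]^(1/4) = (6.60×10⁹)^(1/4) = 285 K.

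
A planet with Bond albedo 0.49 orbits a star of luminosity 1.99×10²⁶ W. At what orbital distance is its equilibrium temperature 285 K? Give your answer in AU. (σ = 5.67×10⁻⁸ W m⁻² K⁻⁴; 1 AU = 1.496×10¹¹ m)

From T_eq⁴ = L(1−A)/(16πσd²): d = √[L(1−A)/(16πσT_eq⁴)].
d = √[1.99×10²⁶ × 0.51 / (16π × 5.67×10⁻⁸ × (285)⁴)] = 7.35×10¹⁰ m = 0.491 AU.

d ≈ 0.491 AU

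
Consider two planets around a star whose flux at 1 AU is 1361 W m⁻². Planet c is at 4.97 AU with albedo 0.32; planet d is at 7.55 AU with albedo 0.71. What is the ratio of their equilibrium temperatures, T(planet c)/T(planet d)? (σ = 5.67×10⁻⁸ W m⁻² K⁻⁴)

T₁/T₂ ≈ 1.525

T_eq = [S₀(1−A)/(4σd²)]^(1/4), so T ∝ (1−A)^(1/4) / √d.
T₁ = [1361×0.68/(4×5.67×10⁻⁸×4.97²)]^(1/4) = 113.37 K.
T₂ = [1361×0.29/(4×5.67×10⁻⁸×7.55²)]^(1/4) = 74.33 K.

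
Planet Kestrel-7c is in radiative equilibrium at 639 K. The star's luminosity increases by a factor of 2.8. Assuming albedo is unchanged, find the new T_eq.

T_eq ≈ 827 K

T_eq ∝ L^(1/4) · d^(−1/2).
T′ = 639 × 2.8^(1/4) = 827 K.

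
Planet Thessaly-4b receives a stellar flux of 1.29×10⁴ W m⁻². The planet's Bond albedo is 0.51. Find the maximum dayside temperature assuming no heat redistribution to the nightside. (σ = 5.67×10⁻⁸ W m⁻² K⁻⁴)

With no redistribution each surface element balances locally: S(1−A) = σT⁴.
T = [1.29×10⁴ × 0.49 / 5.67×10⁻⁸]^(1/4) = (1.11×10¹¹)^(1/4) = 578 K.

T_ss ≈ 578 K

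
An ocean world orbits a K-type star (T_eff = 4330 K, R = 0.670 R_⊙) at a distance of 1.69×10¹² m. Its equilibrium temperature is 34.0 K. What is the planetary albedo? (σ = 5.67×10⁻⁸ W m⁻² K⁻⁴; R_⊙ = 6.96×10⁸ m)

A ≈ 0.80

R_⋆ = 0.670 × 6.96×10⁸ = 4.66×10⁸ m.
L = 4πR_⋆²σT_⋆⁴ = 4π(4.66×10⁸)² × 5.67×10⁻⁸ × (4330)⁴ = 5.45×10²⁵ W.
S = L/(4πd²) = 1.52 W m⁻².
From T_eq⁴ = S(1−A)/(4σ): 1−A = 4σT_eq⁴/S.
1−A = 4 × 5.67×10⁻⁸ × (34.0)⁴ / 1.52 = 0.200.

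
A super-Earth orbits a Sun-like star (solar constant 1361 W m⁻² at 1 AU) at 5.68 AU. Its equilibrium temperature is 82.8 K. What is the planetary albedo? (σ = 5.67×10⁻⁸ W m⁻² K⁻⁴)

A ≈ 0.75

Flux at 5.68 AU: S = 1361/5.68² = 42.2 W m⁻².
From T_eq⁴ = S(1−A)/(4σ): 1−A = 4σT_eq⁴/S.
1−A = 4 × 5.67×10⁻⁸ × (82.8)⁴ / 42.2 = 0.253.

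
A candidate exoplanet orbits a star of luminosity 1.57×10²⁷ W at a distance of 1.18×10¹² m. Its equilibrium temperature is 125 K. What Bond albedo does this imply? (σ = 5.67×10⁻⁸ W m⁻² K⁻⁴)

A ≈ 0.38

Flux: S = L/(4πd²) = 1.57×10²⁷/(4π×(1.18×10¹²)²) = 89.7 W m⁻².
From T_eq⁴ = S(1−A)/(4σ): 1−A = 4σT_eq⁴/S.
1−A = 4 × 5.67×10⁻⁸ × (125)⁴ / 89.7 = 0.617.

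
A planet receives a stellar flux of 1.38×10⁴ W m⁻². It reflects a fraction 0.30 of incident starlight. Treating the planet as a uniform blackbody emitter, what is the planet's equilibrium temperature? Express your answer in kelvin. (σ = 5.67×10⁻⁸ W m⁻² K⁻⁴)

T_eq ≈ 454 K

Energy balance: absorbed = emitted ⇒ πR²·S(1−A) = 4πR²·σT_eq⁴, so T_eq⁴ = S(1−A)/(4σ).
T_eq = [1.38×10⁴ × 0.70 / (4 × 5.67×10⁻⁸)]^(1/4) = (4.26×10¹⁰)^(1/4) = 454 K.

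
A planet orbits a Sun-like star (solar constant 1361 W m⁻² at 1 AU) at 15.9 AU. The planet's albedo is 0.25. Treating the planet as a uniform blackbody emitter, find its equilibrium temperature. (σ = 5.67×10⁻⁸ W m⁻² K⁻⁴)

T_eq ≈ 65.0 K

Flux at 15.9 AU: S = 1361/15.9² = 5.38 W m⁻².
Energy balance: absorbed = emitted ⇒ πR²·S(1−A) = 4πR²·σT_eq⁴, so T_eq⁴ = S(1−A)/(4σ).
T_eq = [5.38 × 0.75 / (4 × 5.67×10⁻⁸)]^(1/4) = (1.78×10⁷)^(1/4) = 65.0 K.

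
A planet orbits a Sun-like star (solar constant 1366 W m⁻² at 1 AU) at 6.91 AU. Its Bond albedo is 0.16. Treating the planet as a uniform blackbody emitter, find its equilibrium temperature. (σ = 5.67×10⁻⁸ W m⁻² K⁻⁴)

T_eq ≈ 101 K

Flux at 6.91 AU: S = 1366/6.91² = 28.6 W m⁻².
Energy balance: absorbed = emitted ⇒ πR²·S(1−A) = 4πR²·σT_eq⁴, so T_eq⁴ = S(1−A)/(4σ).
T_eq = [28.6 × 0.84 / (4 × 5.67×10⁻⁸)]^(1/4) = (1.06×10⁸)^(1/4) = 101 K.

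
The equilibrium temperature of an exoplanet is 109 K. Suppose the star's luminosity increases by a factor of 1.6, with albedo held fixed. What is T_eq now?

T_eq ∝ L^(1/4) · d^(−1/2).
T′ = 109 × 1.6^(1/4) = 123 K.

T_eq ≈ 123 K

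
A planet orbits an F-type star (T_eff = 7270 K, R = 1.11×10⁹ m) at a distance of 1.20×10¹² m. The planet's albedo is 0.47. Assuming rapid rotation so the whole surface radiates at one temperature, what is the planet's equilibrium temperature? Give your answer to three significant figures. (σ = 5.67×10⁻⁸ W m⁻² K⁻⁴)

T_eq ≈ 133 K

L = 4πR_⋆²σT_⋆⁴ = 4π(1.11×10⁹)² × 5.67×10⁻⁸ × (7270)⁴ = 2.45×10²⁷ W.
S = L/(4πd²) = 136 W m⁻².
Energy balance: absorbed = emitted ⇒ πR²·S(1−A) = 4πR²·σT_eq⁴, so T_eq⁴ = S(1−A)/(4σ).
T_eq = [136 × 0.53 / (4 × 5.67×10⁻⁸)]^(1/4) = (3.17×10⁸)^(1/4) = 133 K.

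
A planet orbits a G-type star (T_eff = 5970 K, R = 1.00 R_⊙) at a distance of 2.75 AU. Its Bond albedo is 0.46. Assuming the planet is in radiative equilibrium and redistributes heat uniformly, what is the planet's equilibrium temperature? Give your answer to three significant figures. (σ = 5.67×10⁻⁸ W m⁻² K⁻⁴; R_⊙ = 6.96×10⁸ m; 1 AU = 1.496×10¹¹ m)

T_eq ≈ 149 K

R_⋆ = 1.00 × 6.96×10⁸ = 6.96×10⁸ m.
d = 2.75 AU = 4.11×10¹¹ m.
L = 4πR_⋆²σT_⋆⁴ = 4π(6.96×10⁸)² × 5.67×10⁻⁸ × (5970)⁴ = 4.38×10²⁶ W.
S = L/(4πd²) = 206 W m⁻².
Energy balance: absorbed = emitted ⇒ πR²·S(1−A) = 4πR²·σT_eq⁴, so T_eq⁴ = S(1−A)/(4σ).
T_eq = [206 × 0.54 / (4 × 5.67×10⁻⁸)]^(1/4) = (4.91×10⁸)^(1/4) = 149 K.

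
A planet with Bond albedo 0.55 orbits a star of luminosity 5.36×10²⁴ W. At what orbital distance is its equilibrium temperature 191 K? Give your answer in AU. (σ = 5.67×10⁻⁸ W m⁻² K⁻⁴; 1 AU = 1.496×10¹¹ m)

From T_eq⁴ = L(1−A)/(16πσd²): d = √[L(1−A)/(16πσT_eq⁴)].
d = √[5.36×10²⁴ × 0.45 / (16π × 5.67×10⁻⁸ × (191)⁴)] = 2.52×10¹⁰ m = 0.169 AU.

d ≈ 0.169 AU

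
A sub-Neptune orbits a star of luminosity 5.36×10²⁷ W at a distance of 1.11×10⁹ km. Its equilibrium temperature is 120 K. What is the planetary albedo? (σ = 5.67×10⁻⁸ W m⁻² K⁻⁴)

d = 1.11×10⁹ km = 1.11×10¹² m.
Flux: S = L/(4πd²) = 5.36×10²⁷/(4π×(1.11×10¹²)²) = 346 W m⁻².
From T_eq⁴ = S(1−A)/(4σ): 1−A = 4σT_eq⁴/S.
1−A = 4 × 5.67×10⁻⁸ × (120)⁴ / 346 = 0.136.

A ≈ 0.86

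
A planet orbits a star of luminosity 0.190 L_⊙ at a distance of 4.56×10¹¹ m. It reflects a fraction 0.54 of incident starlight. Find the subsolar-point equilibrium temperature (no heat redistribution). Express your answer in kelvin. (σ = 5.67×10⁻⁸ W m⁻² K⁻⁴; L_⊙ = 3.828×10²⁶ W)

L = 0.190 × 3.828×10²⁶ = 7.27×10²⁵ W.
Flux: S = L/(4πd²) = 7.27×10²⁵/(4π×(4.56×10¹¹)²) = 27.8 W m⁻².
At the subsolar point the surface absorbs S(1−A) and emits σT⁴ per unit area — no factor of 4, since only the local patch is in balance.
T = [27.8 × 0.46 / 5.67×10⁻⁸]^(1/4) = (2.26×10⁸)^(1/4) = 123 K.

T_ss ≈ 123 K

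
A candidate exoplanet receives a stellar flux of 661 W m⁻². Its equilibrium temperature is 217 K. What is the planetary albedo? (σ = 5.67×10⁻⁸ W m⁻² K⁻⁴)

From T_eq⁴ = S(1−A)/(4σ): 1−A = 4σT_eq⁴/S.
1−A = 4 × 5.67×10⁻⁸ × (217)⁴ / 661 = 0.761.

A ≈ 0.24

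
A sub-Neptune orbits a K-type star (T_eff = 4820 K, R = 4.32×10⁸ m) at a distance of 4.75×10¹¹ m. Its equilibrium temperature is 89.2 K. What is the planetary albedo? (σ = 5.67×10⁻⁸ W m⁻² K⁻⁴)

L = 4πR_⋆²σT_⋆⁴ = 4π(4.32×10⁸)² × 5.67×10⁻⁸ × (4820)⁴ = 7.18×10²⁵ W.
S = L/(4πd²) = 25.3 W m⁻².
From T_eq⁴ = S(1−A)/(4σ): 1−A = 4σT_eq⁴/S.
1−A = 4 × 5.67×10⁻⁸ × (89.2)⁴ / 25.3 = 0.567.

A ≈ 0.43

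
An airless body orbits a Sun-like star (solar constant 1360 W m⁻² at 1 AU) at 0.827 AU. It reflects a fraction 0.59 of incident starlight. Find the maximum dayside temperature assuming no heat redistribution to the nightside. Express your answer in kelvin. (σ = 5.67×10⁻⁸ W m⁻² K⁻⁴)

Flux at 0.827 AU: S = 1360/0.827² = 1990 W m⁻².
With no redistribution each surface element balances locally: S(1−A) = σT⁴.
T = [1990 × 0.41 / 5.67×10⁻⁸]^(1/4) = (1.44×10¹⁰)^(1/4) = 346 K.

T_ss ≈ 346 K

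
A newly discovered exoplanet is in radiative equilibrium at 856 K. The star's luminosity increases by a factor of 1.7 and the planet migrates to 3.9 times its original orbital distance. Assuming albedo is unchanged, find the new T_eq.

T_eq ∝ L^(1/4) · d^(−1/2).
T′ = 856 × 1.7^(1/4) / 3.9^(1/2) = 495 K.

T_eq ≈ 495 K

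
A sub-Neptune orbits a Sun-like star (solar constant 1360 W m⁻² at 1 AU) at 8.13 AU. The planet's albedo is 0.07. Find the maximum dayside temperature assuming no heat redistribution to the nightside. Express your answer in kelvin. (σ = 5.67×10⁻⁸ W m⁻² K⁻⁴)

T_ss ≈ 136 K

Flux at 8.13 AU: S = 1360/8.13² = 20.6 W m⁻².
With no redistribution each surface element balances locally: S(1−A) = σT⁴.
T = [20.6 × 0.93 / 5.67×10⁻⁸]^(1/4) = (3.37×10⁸)^(1/4) = 136 K.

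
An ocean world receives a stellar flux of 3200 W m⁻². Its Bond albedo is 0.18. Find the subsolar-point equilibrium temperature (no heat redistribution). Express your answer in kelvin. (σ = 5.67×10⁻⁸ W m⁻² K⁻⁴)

At the subsolar point the surface absorbs S(1−A) and emits σT⁴ per unit area — no factor of 4, since only the local patch is in balance.
T = [3200 × 0.82 / 5.67×10⁻⁸]^(1/4) = (4.63×10¹⁰)^(1/4) = 464 K.

T_ss ≈ 464 K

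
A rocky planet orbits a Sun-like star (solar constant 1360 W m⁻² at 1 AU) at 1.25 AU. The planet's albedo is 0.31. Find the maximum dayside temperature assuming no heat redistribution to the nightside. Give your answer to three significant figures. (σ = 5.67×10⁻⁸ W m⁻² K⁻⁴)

T_ss ≈ 321 K

Flux at 1.25 AU: S = 1360/1.25² = 870 W m⁻².
With no redistribution each surface element balances locally: S(1−A) = σT⁴.
T = [870 × 0.69 / 5.67×10⁻⁸]^(1/4) = (1.06×10¹⁰)^(1/4) = 321 K.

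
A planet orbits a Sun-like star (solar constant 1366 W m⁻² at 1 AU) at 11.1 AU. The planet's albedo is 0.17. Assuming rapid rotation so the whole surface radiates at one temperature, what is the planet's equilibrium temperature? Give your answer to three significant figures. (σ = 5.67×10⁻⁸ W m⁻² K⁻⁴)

T_eq ≈ 79.8 K

Flux at 11.1 AU: S = 1366/11.1² = 11.1 W m⁻².
Energy balance: absorbed = emitted ⇒ πR²·S(1−A) = 4πR²·σT_eq⁴, so T_eq⁴ = S(1−A)/(4σ).
T_eq = [11.1 × 0.83 / (4 × 5.67×10⁻⁸)]^(1/4) = (4.06×10⁷)^(1/4) = 79.8 K.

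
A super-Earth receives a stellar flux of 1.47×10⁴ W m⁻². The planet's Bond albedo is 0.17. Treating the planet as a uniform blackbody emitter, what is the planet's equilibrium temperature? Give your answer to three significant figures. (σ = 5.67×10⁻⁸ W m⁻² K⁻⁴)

T_eq ≈ 482 K

Energy balance: absorbed = emitted ⇒ πR²·S(1−A) = 4πR²·σT_eq⁴, so T_eq⁴ = S(1−A)/(4σ).
T_eq = [1.47×10⁴ × 0.83 / (4 × 5.67×10⁻⁸)]^(1/4) = (5.38×10¹⁰)^(1/4) = 482 K.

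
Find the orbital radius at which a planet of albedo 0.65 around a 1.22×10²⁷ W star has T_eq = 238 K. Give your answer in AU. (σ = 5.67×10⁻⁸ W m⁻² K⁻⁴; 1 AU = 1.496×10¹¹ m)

From T_eq⁴ = L(1−A)/(16πσd²): d = √[L(1−A)/(16πσT_eq⁴)].
d = √[1.22×10²⁷ × 0.35 / (16π × 5.67×10⁻⁸ × (238)⁴)] = 2.16×10¹¹ m = 1.44 AU.

d ≈ 1.44 AU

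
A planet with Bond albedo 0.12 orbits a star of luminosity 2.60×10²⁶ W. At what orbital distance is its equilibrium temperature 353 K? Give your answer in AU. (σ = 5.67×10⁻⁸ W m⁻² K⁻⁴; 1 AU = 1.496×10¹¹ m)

d ≈ 0.481 AU

From T_eq⁴ = L(1−A)/(16πσd²): d = √[L(1−A)/(16πσT_eq⁴)].
d = √[2.60×10²⁶ × 0.88 / (16π × 5.67×10⁻⁸ × (353)⁴)] = 7.19×10¹⁰ m = 0.481 AU.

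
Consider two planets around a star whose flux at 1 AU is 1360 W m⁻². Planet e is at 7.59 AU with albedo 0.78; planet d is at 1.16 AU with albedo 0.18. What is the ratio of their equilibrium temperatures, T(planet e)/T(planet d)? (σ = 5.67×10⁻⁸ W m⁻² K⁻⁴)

T₁/T₂ ≈ 0.281

T_eq = [S₀(1−A)/(4σd²)]^(1/4), so T ∝ (1−A)^(1/4) / √d.
T₁ = [1360×0.22/(4×5.67×10⁻⁸×7.59²)]^(1/4) = 69.18 K.
T₂ = [1360×0.82/(4×5.67×10⁻⁸×1.16²)]^(1/4) = 245.87 K.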